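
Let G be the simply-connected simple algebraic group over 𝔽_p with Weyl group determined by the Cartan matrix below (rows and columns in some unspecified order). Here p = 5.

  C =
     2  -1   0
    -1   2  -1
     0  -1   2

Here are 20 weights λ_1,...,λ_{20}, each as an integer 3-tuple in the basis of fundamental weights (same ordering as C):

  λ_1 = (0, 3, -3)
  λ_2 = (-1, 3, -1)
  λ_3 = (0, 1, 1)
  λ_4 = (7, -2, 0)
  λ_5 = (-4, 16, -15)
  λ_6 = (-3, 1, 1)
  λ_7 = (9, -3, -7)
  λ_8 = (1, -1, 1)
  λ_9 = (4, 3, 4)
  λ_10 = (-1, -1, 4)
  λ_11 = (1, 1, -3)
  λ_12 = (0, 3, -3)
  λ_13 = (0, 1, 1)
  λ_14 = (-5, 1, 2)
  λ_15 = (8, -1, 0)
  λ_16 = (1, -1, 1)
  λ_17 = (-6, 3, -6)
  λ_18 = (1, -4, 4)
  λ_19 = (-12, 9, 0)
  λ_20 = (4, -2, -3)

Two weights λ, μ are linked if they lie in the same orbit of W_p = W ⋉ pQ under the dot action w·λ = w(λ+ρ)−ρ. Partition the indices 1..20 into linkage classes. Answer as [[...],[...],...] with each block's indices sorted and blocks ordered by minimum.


Root system A_3: the 3×3 matrix C matches after relabeling.

Each λ_j+ρ reduced to Ā_5; 3-tuples below use C's row order:

  λ_1+ρ ↦ (1, 2, 2)
  λ_2+ρ ↦ (0, 4, 0)
  λ_3+ρ ↦ (1, 2, 2)
  λ_4+ρ ↦ (2, 2, 1)
  λ_5+ρ ↦ (2, 2, 1)
  λ_6+ρ ↦ (2, 0, 2)
  λ_7+ρ ↦ (2, 0, 2)
  λ_8+ρ ↦ (2, 0, 2)
  λ_9+ρ ↦ (0, 4, 0)
  λ_10+ρ ↦ (0, 0, 5)
  λ_11+ρ ↦ (2, 0, 2)
  λ_12+ρ ↦ (1, 2, 2)
  λ_13+ρ ↦ (1, 2, 2)
  λ_14+ρ ↦ (2, 2, 1)
  λ_15+ρ ↦ (0, 4, 0)
  λ_16+ρ ↦ (2, 0, 2)
  λ_17+ρ ↦ (0, 4, 0)
  λ_18+ρ ↦ (1, 2, 2)
  λ_19+ρ ↦ (0, 4, 0)
  λ_20+ρ ↦ (2, 2, 1)

5 distinct reps among the 20 weights ⇒ 5 W_5-linkage classes:

[[1, 3, 12, 13, 18], [2, 9, 15, 17, 19], [4, 5, 14, 20], [6, 7, 8, 11, 16], [10]]


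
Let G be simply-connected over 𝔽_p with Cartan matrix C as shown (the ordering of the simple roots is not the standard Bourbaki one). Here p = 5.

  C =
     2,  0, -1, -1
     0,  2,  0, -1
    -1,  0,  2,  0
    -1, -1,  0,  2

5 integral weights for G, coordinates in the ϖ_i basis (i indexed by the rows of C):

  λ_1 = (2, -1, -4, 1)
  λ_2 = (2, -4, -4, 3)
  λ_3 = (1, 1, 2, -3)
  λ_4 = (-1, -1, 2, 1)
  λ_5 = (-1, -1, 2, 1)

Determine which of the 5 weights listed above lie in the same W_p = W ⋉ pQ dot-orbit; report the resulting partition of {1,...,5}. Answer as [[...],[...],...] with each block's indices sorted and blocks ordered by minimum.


A_4 Cartan matrix, 4 simple roots permuted; ρ=(1,1,1,1).

Ā_5 reps of the 5 weights (A_4, coords as presented):

  λ_1 → (0, 0, 3, 2)
  λ_2 → (0, 1, 1, 1)
  λ_3 → (0, 0, 3, 2)
  λ_4 → (0, 0, 3, 2)
  λ_5 → (0, 0, 3, 2)

These 5 weights hit 2 W_5-dot-orbits; sizes (4, 1):

[[1, 3, 4, 5], [2]]


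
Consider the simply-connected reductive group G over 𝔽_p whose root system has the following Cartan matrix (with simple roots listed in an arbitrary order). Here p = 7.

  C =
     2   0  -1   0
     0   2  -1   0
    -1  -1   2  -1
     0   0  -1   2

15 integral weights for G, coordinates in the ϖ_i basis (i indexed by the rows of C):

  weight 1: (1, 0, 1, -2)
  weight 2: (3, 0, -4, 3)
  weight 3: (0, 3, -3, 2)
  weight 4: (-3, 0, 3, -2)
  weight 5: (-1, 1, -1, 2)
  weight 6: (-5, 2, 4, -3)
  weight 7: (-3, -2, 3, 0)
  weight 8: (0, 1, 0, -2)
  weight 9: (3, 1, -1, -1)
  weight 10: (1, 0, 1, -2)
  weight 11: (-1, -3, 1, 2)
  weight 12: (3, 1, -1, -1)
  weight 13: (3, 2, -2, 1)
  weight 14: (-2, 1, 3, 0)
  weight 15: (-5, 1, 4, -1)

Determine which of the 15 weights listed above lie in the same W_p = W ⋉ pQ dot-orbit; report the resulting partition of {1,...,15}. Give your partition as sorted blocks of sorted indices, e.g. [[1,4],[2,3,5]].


Root system D_4: the 4×4 matrix C matches after relabeling.

Alcove-folded reps (p=7, 15 weights, presented ϖ-order):

  1: (2, 1, 1, 1)
  2: (1, 2, 1, 1)
  3: (1, 2, 1, 1)
  4: (2, 1, 1, 1)
  5: (0, 2, 0, 3)
  6: (3, 2, 0, 1)
  7: (2, 1, 1, 1)
  8: (1, 2, 0, 1)
  9: (4, 2, 0, 0)
  10: (2, 1, 1, 1)
  11: (0, 2, 0, 3)
  12: (4, 2, 0, 0)
  13: (3, 2, 0, 1)
  14: (1, 2, 0, 1)
  15: (4, 2, 0, 0)

6 distinct reps among the 15 weights ⇒ 6 W_7-linkage classes:

[[1, 4, 7, 10], [2, 3], [5, 11], [6, 13], [8, 14], [9, 12, 15]]


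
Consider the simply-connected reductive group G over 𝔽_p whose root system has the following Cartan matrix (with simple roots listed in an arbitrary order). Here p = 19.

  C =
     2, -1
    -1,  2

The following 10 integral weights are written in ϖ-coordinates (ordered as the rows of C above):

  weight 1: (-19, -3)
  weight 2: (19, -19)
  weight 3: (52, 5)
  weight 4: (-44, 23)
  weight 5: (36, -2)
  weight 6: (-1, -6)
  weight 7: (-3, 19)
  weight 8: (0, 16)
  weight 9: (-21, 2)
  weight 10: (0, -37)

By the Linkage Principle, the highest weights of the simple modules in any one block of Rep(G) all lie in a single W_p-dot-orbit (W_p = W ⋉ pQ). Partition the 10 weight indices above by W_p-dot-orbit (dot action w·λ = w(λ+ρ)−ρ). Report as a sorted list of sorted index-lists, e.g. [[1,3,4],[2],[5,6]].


Type A_2, rank 2, |W|=6; reorder rows/cols to standard.

W_19-reps of the 10 weights in Ā_19 (same 2-coord order as C):

  [1] (1, 17) · [2] (1, 17) · [3] (4, 2) · [4] (5, 0) · [5] (1, 17) · [6] (5, 0) · [7] (1, 17) · [8] (1, 17) · [9] (2, 16) · [10] (2, 16)

Partition of {1..10} into 4 W_19-dot-orbits:

[[1, 2, 5, 7, 8], [3], [4, 6], [9, 10]]


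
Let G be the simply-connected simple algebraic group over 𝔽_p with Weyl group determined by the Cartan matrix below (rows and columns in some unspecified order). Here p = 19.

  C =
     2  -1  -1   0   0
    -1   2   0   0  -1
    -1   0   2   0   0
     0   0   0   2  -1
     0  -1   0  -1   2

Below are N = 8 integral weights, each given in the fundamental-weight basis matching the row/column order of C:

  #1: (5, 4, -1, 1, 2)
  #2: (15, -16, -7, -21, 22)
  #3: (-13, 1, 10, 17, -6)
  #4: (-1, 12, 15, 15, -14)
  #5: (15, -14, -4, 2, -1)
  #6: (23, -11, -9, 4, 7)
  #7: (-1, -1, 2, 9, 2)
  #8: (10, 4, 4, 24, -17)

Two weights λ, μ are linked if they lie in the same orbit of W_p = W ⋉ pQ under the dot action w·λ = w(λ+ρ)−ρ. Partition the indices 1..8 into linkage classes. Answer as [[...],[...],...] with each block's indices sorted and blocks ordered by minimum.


C ↔ A_5 under row/col permutation; |W(A_5)| = 720.

Alcove-folded reps (p=19, 8 weights, presented ϖ-order):

  λ_1 → (6, 5, 0, 2, 3);  λ_2 → (1, 1, 3, 3, 10);  λ_3 → (1, 1, 3, 3, 10);  λ_4 → (0, 0, 3, 10, 3);  λ_5 → (0, 0, 3, 10, 3);  λ_6 → (6, 5, 0, 2, 3);  λ_7 → (0, 0, 3, 10, 3);  λ_8 → (6, 5, 0, 2, 3)

The 8 indices split into 3 linkage classes (same alcove rep ⇔ same W_19-dot-orbit):

[[1, 6, 8], [2, 3], [4, 5, 7]]


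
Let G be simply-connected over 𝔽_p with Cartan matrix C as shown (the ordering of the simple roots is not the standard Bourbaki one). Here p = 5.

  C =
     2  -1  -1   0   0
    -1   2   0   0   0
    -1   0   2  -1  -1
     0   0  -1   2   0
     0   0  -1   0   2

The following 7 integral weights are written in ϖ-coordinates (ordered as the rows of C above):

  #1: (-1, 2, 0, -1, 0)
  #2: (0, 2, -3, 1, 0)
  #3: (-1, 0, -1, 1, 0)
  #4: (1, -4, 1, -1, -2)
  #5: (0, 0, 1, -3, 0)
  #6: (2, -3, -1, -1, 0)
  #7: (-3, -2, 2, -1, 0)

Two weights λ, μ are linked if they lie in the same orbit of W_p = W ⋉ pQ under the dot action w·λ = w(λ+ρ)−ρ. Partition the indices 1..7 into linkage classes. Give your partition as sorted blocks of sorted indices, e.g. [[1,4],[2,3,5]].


Root system D_5: the 5×5 matrix C matches after relabeling.

Ā_5 reps of the 7 weights (D_5, coords as presented):

  [1] (1, 2, 0, 0, 1) · [2] (1, 2, 0, 0, 1) · [3] (0, 1, 0, 2, 1) · [4] (1, 2, 0, 0, 1) · [5] (0, 1, 0, 2, 1) · [6] (1, 2, 0, 0, 1) · [7] (1, 2, 0, 0, 1)

These 7 weights hit 2 W_5-dot-orbits; sizes (5, 2):

[[1, 2, 4, 6, 7], [3, 5]]


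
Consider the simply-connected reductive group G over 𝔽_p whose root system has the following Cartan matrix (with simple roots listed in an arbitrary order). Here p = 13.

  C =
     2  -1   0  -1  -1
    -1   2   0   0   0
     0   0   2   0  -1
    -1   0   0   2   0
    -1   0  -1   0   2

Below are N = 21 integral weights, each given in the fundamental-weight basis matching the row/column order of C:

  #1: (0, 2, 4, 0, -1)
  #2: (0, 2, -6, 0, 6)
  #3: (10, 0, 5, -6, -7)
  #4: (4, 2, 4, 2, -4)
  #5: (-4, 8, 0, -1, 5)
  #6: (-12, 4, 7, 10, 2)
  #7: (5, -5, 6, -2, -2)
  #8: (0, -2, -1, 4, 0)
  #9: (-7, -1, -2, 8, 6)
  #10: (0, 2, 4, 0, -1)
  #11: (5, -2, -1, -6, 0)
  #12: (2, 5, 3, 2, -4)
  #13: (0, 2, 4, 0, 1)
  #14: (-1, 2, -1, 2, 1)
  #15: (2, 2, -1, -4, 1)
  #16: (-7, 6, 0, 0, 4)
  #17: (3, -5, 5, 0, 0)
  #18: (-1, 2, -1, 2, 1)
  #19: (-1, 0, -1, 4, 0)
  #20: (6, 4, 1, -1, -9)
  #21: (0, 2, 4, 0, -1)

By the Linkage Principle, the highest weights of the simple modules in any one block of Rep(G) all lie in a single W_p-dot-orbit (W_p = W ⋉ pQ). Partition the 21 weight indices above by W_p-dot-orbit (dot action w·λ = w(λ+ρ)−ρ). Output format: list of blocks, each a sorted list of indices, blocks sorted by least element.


Root system D_5: the 5×5 matrix C matches after relabeling.

Alcove-folded reps (p=13, 21 weights, presented ϖ-order):

    [1] (1, 3, 5, 1, 0)
    [2] (1, 3, 5, 1, 0)
    [3] (0, 1, 0, 5, 1)
    [4] (0, 3, 0, 3, 2)
    [5] (0, 6, 1, 3, 0)
    [6] (0, 3, 0, 3, 2)
    [7] (0, 4, 6, 1, 1)
    [8] (0, 1, 0, 5, 1)
    [9] (0, 6, 1, 3, 0)
    [10] (1, 3, 5, 1, 0)
    [11] (0, 1, 0, 5, 1)
    [12] (0, 6, 1, 3, 0)
    [13] (1, 3, 5, 1, 0)
    [14] (0, 3, 0, 3, 2)
    [15] (0, 3, 0, 3, 2)
    [16] (0, 1, 0, 5, 1)
    [17] (0, 4, 6, 1, 1)
    [18] (0, 3, 0, 3, 2)
    [19] (0, 1, 0, 5, 1)
    [20] (0, 4, 6, 1, 1)
    [21] (1, 3, 5, 1, 0)

5 distinct reps among the 21 weights ⇒ 5 W_13-linkage classes:

[[1, 2, 10, 13, 21], [3, 8, 11, 16, 19], [4, 6, 14, 15, 18], [5, 9, 12], [7, 17, 20]]


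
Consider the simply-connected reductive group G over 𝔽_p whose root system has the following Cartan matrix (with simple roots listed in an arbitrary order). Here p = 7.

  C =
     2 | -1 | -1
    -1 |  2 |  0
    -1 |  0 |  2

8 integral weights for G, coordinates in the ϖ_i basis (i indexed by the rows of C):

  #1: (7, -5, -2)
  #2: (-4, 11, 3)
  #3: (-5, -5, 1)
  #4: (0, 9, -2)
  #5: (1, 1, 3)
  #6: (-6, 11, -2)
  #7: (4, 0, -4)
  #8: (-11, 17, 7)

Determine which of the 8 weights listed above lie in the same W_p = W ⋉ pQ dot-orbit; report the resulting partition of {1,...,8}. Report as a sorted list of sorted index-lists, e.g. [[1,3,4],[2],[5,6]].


Cartan matrix: type A_3 (|W|=24); un-permuting the 3 rows.

Alcove-folded reps (p=7, 8 weights, presented ϖ-order):

    λ_1+ρ ↦ (3, 3, 0)
    λ_2+ρ ↦ (2, 1, 3)
    λ_3+ρ ↦ (2, 1, 3)
    λ_4+ρ ↦ (3, 3, 0)
    λ_5+ρ ↦ (2, 1, 3)
    λ_6+ρ ↦ (1, 1, 0)
    λ_7+ρ ↦ (2, 1, 3)
    λ_8+ρ ↦ (2, 1, 3)

These 8 weights hit 3 W_7-dot-orbits; sizes (2, 5, 1):

[[1, 4], [2, 3, 5, 7, 8], [6]]


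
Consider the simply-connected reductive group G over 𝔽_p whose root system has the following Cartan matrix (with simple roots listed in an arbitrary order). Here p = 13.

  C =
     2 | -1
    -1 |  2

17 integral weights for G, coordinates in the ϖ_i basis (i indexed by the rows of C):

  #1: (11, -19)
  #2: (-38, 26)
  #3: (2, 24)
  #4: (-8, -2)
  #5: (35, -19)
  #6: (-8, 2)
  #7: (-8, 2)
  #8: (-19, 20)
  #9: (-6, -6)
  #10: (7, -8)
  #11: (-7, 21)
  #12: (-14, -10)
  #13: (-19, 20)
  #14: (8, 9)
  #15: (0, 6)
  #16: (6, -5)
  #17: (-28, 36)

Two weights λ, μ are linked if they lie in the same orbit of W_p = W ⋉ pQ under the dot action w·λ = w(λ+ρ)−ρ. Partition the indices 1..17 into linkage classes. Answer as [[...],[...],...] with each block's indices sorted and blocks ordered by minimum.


A_2 Cartan matrix, 2 simple roots permuted; ρ=(1,1).

Each λ_j+ρ reduced to Ā_13; 2-tuples below use C's row order:

  λ_1+ρ ↦ (1, 7)
  λ_2+ρ ↦ (10, 2)
  λ_3+ρ ↦ (10, 2)
  λ_4+ρ ↦ (1, 7)
  λ_5+ρ ↦ (5, 5)
  λ_6+ρ ↦ (3, 4)
  λ_7+ρ ↦ (3, 4)
  λ_8+ρ ↦ (5, 5)
  λ_9+ρ ↦ (5, 5)
  λ_10+ρ ↦ (1, 7)
  λ_11+ρ ↦ (3, 4)
  λ_12+ρ ↦ (0, 4)
  λ_13+ρ ↦ (5, 5)
  λ_14+ρ ↦ (3, 4)
  λ_15+ρ ↦ (1, 7)
  λ_16+ρ ↦ (3, 4)
  λ_17+ρ ↦ (10, 2)

These 17 weights hit 5 W_13-dot-orbits; sizes (4, 3, 4, 5, 1):

[[1, 4, 10, 15], [2, 3, 17], [5, 8, 9, 13], [6, 7, 11, 14, 16], [12]]


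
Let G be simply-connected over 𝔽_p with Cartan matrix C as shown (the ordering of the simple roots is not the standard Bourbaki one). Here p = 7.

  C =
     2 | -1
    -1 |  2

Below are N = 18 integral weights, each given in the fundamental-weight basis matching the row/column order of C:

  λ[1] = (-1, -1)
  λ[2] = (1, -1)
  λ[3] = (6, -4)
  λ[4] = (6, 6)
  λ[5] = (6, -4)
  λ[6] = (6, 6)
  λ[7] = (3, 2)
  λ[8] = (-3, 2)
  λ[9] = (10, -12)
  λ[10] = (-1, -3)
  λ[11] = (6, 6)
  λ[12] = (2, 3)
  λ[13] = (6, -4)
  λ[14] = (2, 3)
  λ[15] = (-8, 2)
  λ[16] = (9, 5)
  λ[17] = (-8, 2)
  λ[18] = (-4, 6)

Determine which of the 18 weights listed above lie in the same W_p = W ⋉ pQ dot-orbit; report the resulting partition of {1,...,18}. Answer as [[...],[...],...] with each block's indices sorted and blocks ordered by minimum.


Type A_2, rank 2, |W|=6; reorder rows/cols to standard.

λ_j+ρ reflected into Ā_7 (⟨·,θ^∨⟩≤7); 2-tuples as given:

    [1] (0, 0)
    [2] (2, 0)
    [3] (4, 3)
    [4] (0, 0)
    [5] (4, 3)
    [6] (0, 0)
    [7] (4, 3)
    [8] (2, 1)
    [9] (4, 3)
    [10] (2, 0)
    [11] (0, 0)
    [12] (3, 4)
    [13] (4, 3)
    [14] (3, 4)
    [15] (3, 4)
    [16] (2, 1)
    [17] (3, 4)
    [18] (3, 4)

Grouping the 18 weights by Ā_7-representative: 5 linkage classes.

[[1, 4, 6, 11], [2, 10], [3, 5, 7, 9, 13], [8, 16], [12, 14, 15, 17, 18]]


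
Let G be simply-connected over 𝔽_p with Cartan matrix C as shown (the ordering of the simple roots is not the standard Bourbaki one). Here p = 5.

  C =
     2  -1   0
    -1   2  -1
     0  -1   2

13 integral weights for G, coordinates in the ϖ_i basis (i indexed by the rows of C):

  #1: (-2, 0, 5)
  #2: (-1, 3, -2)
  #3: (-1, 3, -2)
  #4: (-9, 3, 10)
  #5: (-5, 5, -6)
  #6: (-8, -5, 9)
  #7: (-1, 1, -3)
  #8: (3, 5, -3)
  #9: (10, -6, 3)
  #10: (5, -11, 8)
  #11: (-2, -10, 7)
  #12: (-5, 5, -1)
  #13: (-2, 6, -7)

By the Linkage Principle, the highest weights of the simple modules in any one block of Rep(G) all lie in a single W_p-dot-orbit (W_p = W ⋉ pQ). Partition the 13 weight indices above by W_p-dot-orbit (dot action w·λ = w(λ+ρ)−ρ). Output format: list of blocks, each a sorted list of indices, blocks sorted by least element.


A_3 Cartan matrix, 3 simple roots permuted; ρ=(1,1,1).

W_5-reps of the 13 weights in Ā_5 (same 3-coord order as C):

  λ_1+ρ ↦ (0, 1, 3) · λ_2+ρ ↦ (0, 3, 1) · λ_3+ρ ↦ (0, 3, 1) · λ_4+ρ ↦ (0, 3, 1) · λ_5+ρ ↦ (0, 3, 1) · λ_6+ρ ↦ (0, 1, 3) · λ_7+ρ ↦ (0, 0, 2) · λ_8+ρ ↦ (1, 0, 3) · λ_9+ρ ↦ (1, 0, 4) · λ_10+ρ ↦ (1, 0, 4) · λ_11+ρ ↦ (0, 3, 1) · λ_12+ρ ↦ (3, 1, 1) · λ_13+ρ ↦ (0, 1, 3)

Partition of {1..13} into 6 W_5-dot-orbits:

[[1, 6, 13], [2, 3, 4, 5, 11], [7], [8], [9, 10], [12]]


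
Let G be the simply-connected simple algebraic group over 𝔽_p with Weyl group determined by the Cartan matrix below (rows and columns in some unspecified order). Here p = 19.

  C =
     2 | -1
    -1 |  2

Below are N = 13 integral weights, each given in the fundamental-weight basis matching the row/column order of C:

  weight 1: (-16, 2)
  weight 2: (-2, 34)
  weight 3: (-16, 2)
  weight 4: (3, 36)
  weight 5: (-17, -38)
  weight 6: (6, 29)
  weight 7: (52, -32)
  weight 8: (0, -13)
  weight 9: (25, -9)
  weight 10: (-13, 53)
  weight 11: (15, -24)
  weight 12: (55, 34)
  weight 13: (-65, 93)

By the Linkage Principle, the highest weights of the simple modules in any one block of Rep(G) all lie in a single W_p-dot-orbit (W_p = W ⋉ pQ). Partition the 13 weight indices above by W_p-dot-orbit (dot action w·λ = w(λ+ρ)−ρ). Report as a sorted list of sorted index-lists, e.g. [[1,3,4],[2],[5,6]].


Cartan matrix: type A_2 (|W|=6); un-permuting the 2 rows.

λ_j+ρ reflected into Ā_19 (⟨·,θ^∨⟩≤19); 2-tuples as given:

  [1] (3, 12) · [2] (15, 3) · [3] (3, 12) · [4] (15, 3) · [5] (15, 3) · [6] (11, 1) · [7] (3, 12) · [8] (11, 1) · [9] (11, 1) · [10] (3, 12) · [11] (3, 12) · [12] (15, 3) · [13] (11, 1)

Partition of {1..13} into 3 W_19-dot-orbits:

[[1, 3, 7, 10, 11], [2, 4, 5, 12], [6, 8, 9, 13]]


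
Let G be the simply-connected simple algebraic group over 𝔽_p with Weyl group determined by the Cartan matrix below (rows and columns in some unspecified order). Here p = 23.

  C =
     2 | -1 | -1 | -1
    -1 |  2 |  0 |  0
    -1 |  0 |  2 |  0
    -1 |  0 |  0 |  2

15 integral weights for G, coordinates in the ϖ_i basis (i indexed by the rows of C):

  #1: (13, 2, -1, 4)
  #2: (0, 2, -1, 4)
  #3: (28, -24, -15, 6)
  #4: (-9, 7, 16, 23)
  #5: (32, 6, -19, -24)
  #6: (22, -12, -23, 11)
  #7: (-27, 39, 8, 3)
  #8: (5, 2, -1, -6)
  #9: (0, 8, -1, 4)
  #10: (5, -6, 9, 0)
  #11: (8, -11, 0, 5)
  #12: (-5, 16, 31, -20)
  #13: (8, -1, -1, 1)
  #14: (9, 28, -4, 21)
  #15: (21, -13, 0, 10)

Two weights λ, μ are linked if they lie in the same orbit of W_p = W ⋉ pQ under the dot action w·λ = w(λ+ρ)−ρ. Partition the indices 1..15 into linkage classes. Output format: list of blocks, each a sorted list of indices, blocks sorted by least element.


Root system D_4: the 4×4 matrix C matches after relabeling.

Each λ_j+ρ reduced to Ā_23; 4-tuples below use C's row order:

  λ_1 → (1, 3, 0, 5) · λ_2 → (1, 3, 0, 5) · λ_3 → (1, 9, 0, 5) · λ_4 → (1, 9, 0, 5) · λ_5 → (1, 9, 0, 5) · λ_6 → (1, 1, 10, 0) · λ_7 → (1, 3, 0, 5) · λ_8 → (1, 3, 0, 5) · λ_9 → (1, 9, 0, 5) · λ_10 → (1, 5, 10, 1) · λ_11 → (1, 9, 0, 5) · λ_12 → (1, 3, 0, 5) · λ_13 → (9, 0, 0, 2) · λ_14 → (6, 1, 1, 6) · λ_15 → (1, 1, 10, 0)

These 15 weights hit 6 W_23-dot-orbits; sizes (5, 5, 2, 1, 1, 1):

[[1, 2, 7, 8, 12], [3, 4, 5, 9, 11], [6, 15], [10], [13], [14]]


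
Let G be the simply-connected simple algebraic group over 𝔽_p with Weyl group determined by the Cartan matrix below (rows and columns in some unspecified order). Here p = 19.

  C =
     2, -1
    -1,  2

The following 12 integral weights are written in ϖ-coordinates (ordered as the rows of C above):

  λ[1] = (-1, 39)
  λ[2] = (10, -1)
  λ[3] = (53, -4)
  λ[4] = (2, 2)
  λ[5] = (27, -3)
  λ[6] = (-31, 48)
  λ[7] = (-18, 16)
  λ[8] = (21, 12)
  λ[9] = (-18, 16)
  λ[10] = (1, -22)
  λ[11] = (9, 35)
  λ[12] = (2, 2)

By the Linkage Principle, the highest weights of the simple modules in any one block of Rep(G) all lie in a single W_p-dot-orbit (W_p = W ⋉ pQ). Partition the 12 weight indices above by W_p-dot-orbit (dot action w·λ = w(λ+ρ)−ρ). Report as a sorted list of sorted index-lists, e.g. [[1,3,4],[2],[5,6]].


Cartan matrix: type A_2 (|W|=6); un-permuting the 2 rows.

λ_j+ρ reflected into Ā_19 (⟨·,θ^∨⟩≤19); 2-tuples as given:

  λ_1+ρ ↦ (17, 0);  λ_2+ρ ↦ (11, 0);  λ_3+ρ ↦ (3, 3);  λ_4+ρ ↦ (3, 3);  λ_5+ρ ↦ (10, 7);  λ_6+ρ ↦ (11, 0);  λ_7+ρ ↦ (17, 0);  λ_8+ρ ↦ (3, 3);  λ_9+ρ ↦ (17, 0);  λ_10+ρ ↦ (17, 0);  λ_11+ρ ↦ (9, 8);  λ_12+ρ ↦ (3, 3)

5 distinct reps among the 12 weights ⇒ 5 W_19-linkage classes:

[[1, 7, 9, 10], [2, 6], [3, 4, 8, 12], [5], [11]]


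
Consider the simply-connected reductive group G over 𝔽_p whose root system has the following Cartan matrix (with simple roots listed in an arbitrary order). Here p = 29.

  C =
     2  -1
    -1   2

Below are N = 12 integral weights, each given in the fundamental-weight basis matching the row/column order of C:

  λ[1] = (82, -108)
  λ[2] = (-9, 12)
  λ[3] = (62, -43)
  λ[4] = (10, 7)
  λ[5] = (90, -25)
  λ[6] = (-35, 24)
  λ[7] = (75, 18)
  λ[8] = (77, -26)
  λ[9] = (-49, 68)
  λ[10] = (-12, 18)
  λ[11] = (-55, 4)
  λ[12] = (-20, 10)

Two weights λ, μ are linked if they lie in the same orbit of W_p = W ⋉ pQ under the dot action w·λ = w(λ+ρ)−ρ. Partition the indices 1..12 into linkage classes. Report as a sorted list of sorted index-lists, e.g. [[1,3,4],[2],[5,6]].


Dynkin diagram of C (from the 2 off-diagonal −1 entries): A_2.

W_29-reps of the 12 weights in Ā_29 (same 2-coord order as C):

  λ_1 → (20, 4)
  λ_2 → (8, 5)
  λ_3 → (8, 5)
  λ_4 → (11, 8)
  λ_5 → (20, 4)
  λ_6 → (20, 4)
  λ_7 → (11, 8)
  λ_8 → (20, 4)
  λ_9 → (11, 8)
  λ_10 → (11, 8)
  λ_11 → (20, 4)
  λ_12 → (11, 8)

The 12 indices split into 3 linkage classes (same alcove rep ⇔ same W_29-dot-orbit):

[[1, 5, 6, 8, 11], [2, 3], [4, 7, 9, 10, 12]]


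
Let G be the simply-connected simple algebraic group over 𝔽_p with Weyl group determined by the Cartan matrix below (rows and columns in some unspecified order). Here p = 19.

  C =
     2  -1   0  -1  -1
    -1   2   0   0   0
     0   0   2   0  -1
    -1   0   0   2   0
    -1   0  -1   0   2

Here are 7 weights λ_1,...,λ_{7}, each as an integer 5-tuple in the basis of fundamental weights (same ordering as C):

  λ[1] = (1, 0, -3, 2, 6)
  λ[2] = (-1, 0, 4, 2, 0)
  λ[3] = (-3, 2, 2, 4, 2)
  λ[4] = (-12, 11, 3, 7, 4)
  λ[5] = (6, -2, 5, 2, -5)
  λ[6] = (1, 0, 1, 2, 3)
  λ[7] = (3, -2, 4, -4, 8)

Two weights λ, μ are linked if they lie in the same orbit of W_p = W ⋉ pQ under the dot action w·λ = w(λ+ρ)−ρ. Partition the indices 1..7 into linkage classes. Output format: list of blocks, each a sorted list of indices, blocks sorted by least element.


Root system D_5: the 5×5 matrix C matches after relabeling.

Folding the 7 weights λ_j+ρ into Ā_19 (reps in the given 5-coord order):

    λ_1+ρ ↦ (2, 1, 2, 3, 4)
    λ_2+ρ ↦ (0, 1, 5, 3, 1)
    λ_3+ρ ↦ (2, 1, 3, 3, 1)
    λ_4+ρ ↦ (2, 1, 2, 3, 4)
    λ_5+ρ ↦ (2, 1, 2, 3, 4)
    λ_6+ρ ↦ (2, 1, 2, 3, 4)
    λ_7+ρ ↦ (0, 1, 5, 3, 1)

3 distinct reps among the 7 weights ⇒ 3 W_19-linkage classes:

[[1, 4, 5, 6], [2, 7], [3]]


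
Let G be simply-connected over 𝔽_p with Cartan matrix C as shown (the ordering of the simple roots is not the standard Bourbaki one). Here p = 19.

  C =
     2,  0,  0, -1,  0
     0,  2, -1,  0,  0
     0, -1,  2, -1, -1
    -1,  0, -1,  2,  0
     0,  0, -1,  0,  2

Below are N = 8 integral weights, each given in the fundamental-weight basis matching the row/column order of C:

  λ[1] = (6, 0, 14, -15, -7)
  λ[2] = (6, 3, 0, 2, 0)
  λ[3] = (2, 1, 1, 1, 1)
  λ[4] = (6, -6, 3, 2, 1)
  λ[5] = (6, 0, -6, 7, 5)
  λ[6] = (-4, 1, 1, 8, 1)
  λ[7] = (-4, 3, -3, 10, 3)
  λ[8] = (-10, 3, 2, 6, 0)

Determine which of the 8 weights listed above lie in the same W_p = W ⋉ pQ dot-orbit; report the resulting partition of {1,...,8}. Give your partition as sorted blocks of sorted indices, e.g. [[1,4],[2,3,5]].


Type D_5, rank 5, |W|=1920; reorder rows/cols to standard.

Folding the 8 weights λ_j+ρ into Ā_19 (reps in the given 5-coord order):

  λ_1+ρ ↦ (7, 4, 1, 2, 1);  λ_2+ρ ↦ (7, 4, 1, 2, 1);  λ_3+ρ ↦ (3, 2, 2, 2, 2);  λ_4+ρ ↦ (7, 4, 1, 2, 1);  λ_5+ρ ↦ (7, 4, 1, 2, 1);  λ_6+ρ ↦ (3, 2, 2, 2, 2);  λ_7+ρ ↦ (3, 2, 2, 2, 2);  λ_8+ρ ↦ (7, 4, 1, 2, 1)

The 8 indices split into 2 linkage classes (same alcove rep ⇔ same W_19-dot-orbit):

[[1, 2, 4, 5, 8], [3, 6, 7]]


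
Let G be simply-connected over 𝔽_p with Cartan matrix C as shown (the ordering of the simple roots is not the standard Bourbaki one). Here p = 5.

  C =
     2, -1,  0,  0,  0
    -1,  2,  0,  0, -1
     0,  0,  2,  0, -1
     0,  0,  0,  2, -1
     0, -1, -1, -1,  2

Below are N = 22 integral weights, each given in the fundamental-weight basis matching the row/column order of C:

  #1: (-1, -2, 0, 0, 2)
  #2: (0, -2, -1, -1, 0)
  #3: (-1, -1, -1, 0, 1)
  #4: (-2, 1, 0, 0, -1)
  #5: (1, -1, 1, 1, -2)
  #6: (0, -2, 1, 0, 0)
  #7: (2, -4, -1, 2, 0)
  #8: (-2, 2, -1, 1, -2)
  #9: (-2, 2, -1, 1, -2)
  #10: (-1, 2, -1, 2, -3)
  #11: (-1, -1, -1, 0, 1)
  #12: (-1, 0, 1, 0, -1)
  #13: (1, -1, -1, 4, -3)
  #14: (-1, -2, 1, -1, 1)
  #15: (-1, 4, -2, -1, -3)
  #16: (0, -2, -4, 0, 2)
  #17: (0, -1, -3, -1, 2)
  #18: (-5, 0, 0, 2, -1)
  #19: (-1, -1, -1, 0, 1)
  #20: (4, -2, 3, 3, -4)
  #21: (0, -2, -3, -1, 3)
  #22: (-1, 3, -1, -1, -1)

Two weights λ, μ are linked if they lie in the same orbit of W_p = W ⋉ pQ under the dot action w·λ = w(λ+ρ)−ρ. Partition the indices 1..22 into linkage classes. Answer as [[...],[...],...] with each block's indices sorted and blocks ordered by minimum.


D_5 Cartan matrix, 5 simple roots permuted; ρ=(1,1,1,1,1).

λ_j+ρ reflected into Ā_5 (⟨·,θ^∨⟩≤5); 5-tuples as given:

  λ_1+ρ ↦ (1, 1, 1, 1, 0)
  λ_2+ρ ↦ (0, 1, 0, 0, 0)
  λ_3+ρ ↦ (0, 0, 0, 1, 2)
  λ_4+ρ ↦ (1, 1, 1, 1, 0)
  λ_5+ρ ↦ (1, 1, 1, 1, 0)
  λ_6+ρ ↦ (0, 1, 2, 1, 0)
  λ_7+ρ ↦ (0, 1, 2, 1, 0)
  λ_8+ρ ↦ (1, 1, 1, 1, 0)
  λ_9+ρ ↦ (1, 1, 1, 1, 0)
  λ_10+ρ ↦ (0, 1, 2, 1, 0)
  λ_11+ρ ↦ (0, 0, 0, 1, 2)
  λ_12+ρ ↦ (0, 1, 2, 1, 0)
  λ_13+ρ ↦ (0, 0, 0, 1, 2)
  λ_14+ρ ↦ (1, 0, 2, 0, 1)
  λ_15+ρ ↦ (0, 0, 0, 1, 2)
  λ_16+ρ ↦ (0, 0, 2, 0, 1)
  λ_17+ρ ↦ (1, 0, 2, 0, 1)
  λ_18+ρ ↦ (1, 0, 2, 0, 1)
  λ_19+ρ ↦ (0, 0, 0, 1, 2)
  λ_20+ρ ↦ (0, 1, 0, 0, 0)
  λ_21+ρ ↦ (0, 0, 2, 0, 1)
  λ_22+ρ ↦ (0, 1, 0, 0, 0)

Partition of {1..22} into 6 W_5-dot-orbits:

[[1, 4, 5, 8, 9], [2, 20, 22], [3, 11, 13, 15, 19], [6, 7, 10, 12], [14, 17, 18], [16, 21]]


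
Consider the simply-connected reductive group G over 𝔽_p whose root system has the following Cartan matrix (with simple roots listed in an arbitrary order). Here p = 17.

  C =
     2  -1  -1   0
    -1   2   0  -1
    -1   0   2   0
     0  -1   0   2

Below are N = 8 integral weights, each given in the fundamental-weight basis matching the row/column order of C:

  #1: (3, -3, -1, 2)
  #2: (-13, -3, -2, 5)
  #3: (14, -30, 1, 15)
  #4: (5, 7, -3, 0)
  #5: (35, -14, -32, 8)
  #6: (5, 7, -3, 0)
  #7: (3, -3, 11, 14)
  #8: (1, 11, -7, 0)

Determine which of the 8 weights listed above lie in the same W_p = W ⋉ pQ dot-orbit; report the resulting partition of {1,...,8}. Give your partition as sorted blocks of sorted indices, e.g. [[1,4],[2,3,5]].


A_4 Cartan matrix, 4 simple roots permuted; ρ=(1,1,1,1).

Ā_17 reps of the 8 weights (A_4, coords as presented):

    λ_1+ρ ↦ (2, 2, 0, 1)
    λ_2+ρ ↦ (4, 8, 2, 1)
    λ_3+ρ ↦ (2, 2, 0, 1)
    λ_4+ρ ↦ (4, 8, 2, 1)
    λ_5+ρ ↦ (4, 8, 2, 1)
    λ_6+ρ ↦ (4, 8, 2, 1)
    λ_7+ρ ↦ (2, 2, 0, 1)
    λ_8+ρ ↦ (4, 8, 2, 1)

Grouping the 8 weights by Ā_17-representative: 2 linkage classes.

[[1, 3, 7], [2, 4, 5, 6, 8]]


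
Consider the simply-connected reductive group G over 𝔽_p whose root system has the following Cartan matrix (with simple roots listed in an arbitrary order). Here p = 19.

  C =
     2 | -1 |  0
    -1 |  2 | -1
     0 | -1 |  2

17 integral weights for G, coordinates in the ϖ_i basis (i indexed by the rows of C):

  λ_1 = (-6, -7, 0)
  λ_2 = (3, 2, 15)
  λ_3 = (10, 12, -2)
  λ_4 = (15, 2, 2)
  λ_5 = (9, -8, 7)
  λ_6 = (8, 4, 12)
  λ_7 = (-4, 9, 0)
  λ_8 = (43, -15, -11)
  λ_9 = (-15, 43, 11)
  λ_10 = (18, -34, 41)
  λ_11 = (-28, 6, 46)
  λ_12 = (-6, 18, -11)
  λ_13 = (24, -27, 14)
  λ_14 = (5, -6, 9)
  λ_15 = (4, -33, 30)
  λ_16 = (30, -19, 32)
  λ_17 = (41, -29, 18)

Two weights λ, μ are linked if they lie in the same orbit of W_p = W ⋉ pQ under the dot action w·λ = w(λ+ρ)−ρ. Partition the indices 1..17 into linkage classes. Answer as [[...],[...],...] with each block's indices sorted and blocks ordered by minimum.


Dynkin diagram of C (from the 4 off-diagonal −1 entries): A_3.

W_19-reps of the 17 weights in Ā_19 (same 3-coord order as C):

  λ_1+ρ ↦ (1, 5, 5) · λ_2+ρ ↦ (0, 3, 12) · λ_3+ρ ↦ (6, 8, 4) · λ_4+ρ ↦ (13, 3, 0) · λ_5+ρ ↦ (3, 7, 1) · λ_6+ρ ↦ (1, 5, 5) · λ_7+ρ ↦ (3, 7, 1) · λ_8+ρ ↦ (1, 5, 5) · λ_9+ρ ↦ (6, 8, 4) · λ_10+ρ ↦ (5, 4, 10) · λ_11+ρ ↦ (3, 7, 1) · λ_12+ρ ↦ (5, 4, 10) · λ_13+ρ ↦ (6, 8, 4) · λ_14+ρ ↦ (1, 5, 5) · λ_15+ρ ↦ (6, 8, 4) · λ_16+ρ ↦ (6, 8, 4) · λ_17+ρ ↦ (5, 4, 10)

Partition of {1..17} into 6 W_19-dot-orbits:

[[1, 6, 8, 14], [2], [3, 9, 13, 15, 16], [4], [5, 7, 11], [10, 12, 17]]


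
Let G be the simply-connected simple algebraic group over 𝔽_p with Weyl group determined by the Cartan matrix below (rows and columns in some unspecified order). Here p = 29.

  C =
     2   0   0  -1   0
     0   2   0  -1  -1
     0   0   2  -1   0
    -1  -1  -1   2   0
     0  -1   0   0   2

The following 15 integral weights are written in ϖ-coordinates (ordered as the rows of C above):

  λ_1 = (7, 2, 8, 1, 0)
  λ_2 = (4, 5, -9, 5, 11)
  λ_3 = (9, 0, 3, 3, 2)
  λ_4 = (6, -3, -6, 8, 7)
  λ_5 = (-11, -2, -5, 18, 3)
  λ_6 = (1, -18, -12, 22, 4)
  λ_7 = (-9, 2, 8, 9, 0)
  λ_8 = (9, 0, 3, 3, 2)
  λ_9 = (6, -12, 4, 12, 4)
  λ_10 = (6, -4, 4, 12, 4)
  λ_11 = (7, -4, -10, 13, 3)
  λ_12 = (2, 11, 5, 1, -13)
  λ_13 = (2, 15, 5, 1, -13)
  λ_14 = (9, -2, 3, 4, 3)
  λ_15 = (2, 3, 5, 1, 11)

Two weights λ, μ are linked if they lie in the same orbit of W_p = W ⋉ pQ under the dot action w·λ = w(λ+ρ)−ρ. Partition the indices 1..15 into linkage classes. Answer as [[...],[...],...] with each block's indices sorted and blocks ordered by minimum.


Type D_5, rank 5, |W|=1920; reorder rows/cols to standard.

Folding the 15 weights λ_j+ρ into Ā_29 (reps in the given 5-coord order):

  1: (8, 3, 9, 2, 1) · 2: (3, 0, 6, 2, 12) · 3: (10, 1, 4, 4, 3) · 4: (7, 2, 5, 2, 6) · 5: (10, 1, 4, 4, 3) · 6: (3, 0, 6, 2, 12) · 7: (8, 3, 9, 2, 1) · 8: (10, 1, 4, 4, 3) · 9: (7, 2, 5, 2, 6) · 10: (7, 2, 5, 2, 6) · 11: (8, 3, 9, 2, 1) · 12: (3, 0, 6, 2, 12) · 13: (3, 0, 6, 2, 12) · 14: (10, 1, 4, 4, 3) · 15: (3, 0, 6, 2, 12)

Linkage partition of the 15 weights (4 classes, p=29):

[[1, 7, 11], [2, 6, 12, 13, 15], [3, 5, 8, 14], [4, 9, 10]]


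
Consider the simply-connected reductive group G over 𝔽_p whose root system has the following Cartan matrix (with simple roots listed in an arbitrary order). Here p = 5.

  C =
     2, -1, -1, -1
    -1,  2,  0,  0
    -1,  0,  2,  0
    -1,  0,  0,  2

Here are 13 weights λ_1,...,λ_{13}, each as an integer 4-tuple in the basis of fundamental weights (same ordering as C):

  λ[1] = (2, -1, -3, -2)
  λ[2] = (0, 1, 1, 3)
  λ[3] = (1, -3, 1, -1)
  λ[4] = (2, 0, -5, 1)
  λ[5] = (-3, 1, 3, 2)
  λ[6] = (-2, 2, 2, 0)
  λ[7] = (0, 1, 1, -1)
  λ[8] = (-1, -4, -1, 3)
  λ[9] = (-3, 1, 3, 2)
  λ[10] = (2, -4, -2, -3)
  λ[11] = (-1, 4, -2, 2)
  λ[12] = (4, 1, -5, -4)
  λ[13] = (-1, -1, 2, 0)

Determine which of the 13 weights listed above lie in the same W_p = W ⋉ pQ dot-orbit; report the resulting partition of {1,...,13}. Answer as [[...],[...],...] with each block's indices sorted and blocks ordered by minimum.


Dynkin diagram of C (from the 6 off-diagonal −1 entries): D_4.

Each λ_j+ρ reduced to Ā_5; 4-tuples below use C's row order:

  [1] (0, 0, 2, 1);  [2] (0, 2, 2, 0);  [3] (0, 2, 2, 0);  [4] (0, 0, 3, 1);  [5] (0, 0, 2, 1);  [6] (0, 2, 2, 0);  [7] (0, 2, 2, 0);  [8] (0, 0, 3, 1);  [9] (0, 0, 2, 1);  [10] (0, 0, 2, 1);  [11] (0, 2, 2, 0);  [12] (0, 0, 2, 1);  [13] (0, 0, 3, 1)

Grouping the 13 weights by Ā_5-representative: 3 linkage classes.

[[1, 5, 9, 10, 12], [2, 3, 6, 7, 11], [4, 8, 13]]


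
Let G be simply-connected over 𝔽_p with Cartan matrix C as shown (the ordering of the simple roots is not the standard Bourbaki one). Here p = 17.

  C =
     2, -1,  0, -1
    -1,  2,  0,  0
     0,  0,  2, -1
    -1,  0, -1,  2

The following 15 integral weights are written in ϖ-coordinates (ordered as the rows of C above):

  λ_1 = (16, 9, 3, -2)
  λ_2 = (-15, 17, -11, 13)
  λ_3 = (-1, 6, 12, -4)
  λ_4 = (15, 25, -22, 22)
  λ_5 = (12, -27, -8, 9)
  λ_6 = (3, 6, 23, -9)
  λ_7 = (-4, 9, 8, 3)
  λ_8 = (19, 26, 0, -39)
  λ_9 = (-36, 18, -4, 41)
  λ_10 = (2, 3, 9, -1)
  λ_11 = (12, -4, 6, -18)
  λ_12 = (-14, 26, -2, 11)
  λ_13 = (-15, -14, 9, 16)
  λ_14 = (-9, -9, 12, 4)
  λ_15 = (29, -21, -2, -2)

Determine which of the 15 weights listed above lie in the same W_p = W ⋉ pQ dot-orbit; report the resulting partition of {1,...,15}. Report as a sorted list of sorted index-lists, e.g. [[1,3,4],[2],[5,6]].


C ↔ A_4 under row/col permutation; |W(A_4)| = 120.

Ā_17 reps of the 15 weights (A_4, coords as presented):

    λ_1 → (4, 3, 1, 9)
    λ_2 → (4, 3, 1, 9)
    λ_3 → (3, 4, 10, 0)
    λ_4 → (3, 4, 1, 8)
    λ_5 → (3, 4, 6, 1)
    λ_6 → (3, 4, 6, 1)
    λ_7 → (3, 4, 6, 1)
    λ_8 → (4, 3, 1, 9)
    λ_9 → (3, 4, 1, 8)
    λ_10 → (3, 4, 10, 0)
    λ_11 → (3, 4, 10, 0)
    λ_12 → (3, 4, 1, 8)
    λ_13 → (3, 4, 10, 0)
    λ_14 → (3, 4, 1, 8)
    λ_15 → (3, 4, 1, 8)

Partition of {1..15} into 4 W_17-dot-orbits:

[[1, 2, 8], [3, 10, 11, 13], [4, 9, 12, 14, 15], [5, 6, 7]]


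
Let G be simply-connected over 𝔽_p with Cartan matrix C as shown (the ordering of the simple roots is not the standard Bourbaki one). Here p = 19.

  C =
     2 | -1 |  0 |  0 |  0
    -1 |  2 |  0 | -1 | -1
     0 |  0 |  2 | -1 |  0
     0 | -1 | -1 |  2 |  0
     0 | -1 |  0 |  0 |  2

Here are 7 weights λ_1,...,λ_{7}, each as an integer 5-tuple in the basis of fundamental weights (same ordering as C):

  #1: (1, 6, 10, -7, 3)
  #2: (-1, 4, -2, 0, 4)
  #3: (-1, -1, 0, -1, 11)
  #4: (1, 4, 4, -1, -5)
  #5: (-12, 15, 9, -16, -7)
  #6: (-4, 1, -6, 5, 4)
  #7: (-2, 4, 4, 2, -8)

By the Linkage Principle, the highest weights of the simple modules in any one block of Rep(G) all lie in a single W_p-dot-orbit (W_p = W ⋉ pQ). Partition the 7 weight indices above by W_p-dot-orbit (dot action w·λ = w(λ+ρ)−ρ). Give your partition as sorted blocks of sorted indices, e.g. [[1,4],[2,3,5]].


Cartan matrix: type D_5 (|W|=1920); un-permuting the 5 rows.

Each λ_j+ρ reduced to Ā_19; 5-tuples below use C's row order:

  λ_1 → (2, 1, 5, 0, 4)
  λ_2 → (0, 5, 1, 0, 5)
  λ_3 → (0, 0, 1, 0, 12)
  λ_4 → (2, 1, 5, 0, 4)
  λ_5 → (0, 5, 1, 0, 5)
  λ_6 → (2, 1, 5, 0, 4)
  λ_7 → (2, 1, 5, 0, 4)

Grouping the 7 weights by Ā_19-representative: 3 linkage classes.

[[1, 4, 6, 7], [2, 5], [3]]


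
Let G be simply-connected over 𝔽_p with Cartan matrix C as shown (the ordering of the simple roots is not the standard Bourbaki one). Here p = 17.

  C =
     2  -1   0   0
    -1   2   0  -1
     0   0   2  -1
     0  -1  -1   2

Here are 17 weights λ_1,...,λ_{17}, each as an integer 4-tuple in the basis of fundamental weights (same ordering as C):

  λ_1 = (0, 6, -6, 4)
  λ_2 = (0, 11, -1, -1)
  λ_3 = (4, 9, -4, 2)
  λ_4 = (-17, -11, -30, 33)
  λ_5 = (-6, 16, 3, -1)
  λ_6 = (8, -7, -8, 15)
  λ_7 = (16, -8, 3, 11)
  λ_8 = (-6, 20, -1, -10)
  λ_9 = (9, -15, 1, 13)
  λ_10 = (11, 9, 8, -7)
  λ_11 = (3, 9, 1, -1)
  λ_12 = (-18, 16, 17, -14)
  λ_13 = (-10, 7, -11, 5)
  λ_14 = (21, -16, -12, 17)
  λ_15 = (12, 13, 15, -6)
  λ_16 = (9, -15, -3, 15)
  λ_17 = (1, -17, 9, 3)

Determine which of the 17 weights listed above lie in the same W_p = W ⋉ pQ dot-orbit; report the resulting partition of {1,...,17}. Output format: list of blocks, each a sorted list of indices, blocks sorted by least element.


Root system A_4: the 4×4 matrix C matches after relabeling.

Folding the 17 weights λ_j+ρ into Ā_17 (reps in the given 4-coord order):

  [1] (1, 7, 5, 0) · [2] (1, 12, 0, 0) · [3] (4, 10, 2, 0) · [4] (1, 7, 5, 0) · [5] (1, 12, 0, 0) · [6] (1, 6, 5, 3) · [7] (1, 7, 5, 0) · [8] (1, 7, 5, 0) · [9] (4, 10, 2, 0) · [10] (4, 4, 5, 1) · [11] (4, 10, 2, 0) · [12] (1, 12, 0, 0) · [13] (4, 4, 5, 1) · [14] (1, 6, 5, 3) · [15] (4, 4, 5, 1) · [16] (4, 10, 2, 0) · [17] (4, 10, 2, 0)

Partition of {1..17} into 5 W_17-dot-orbits:

[[1, 4, 7, 8], [2, 5, 12], [3, 9, 11, 16, 17], [6, 14], [10, 13, 15]]


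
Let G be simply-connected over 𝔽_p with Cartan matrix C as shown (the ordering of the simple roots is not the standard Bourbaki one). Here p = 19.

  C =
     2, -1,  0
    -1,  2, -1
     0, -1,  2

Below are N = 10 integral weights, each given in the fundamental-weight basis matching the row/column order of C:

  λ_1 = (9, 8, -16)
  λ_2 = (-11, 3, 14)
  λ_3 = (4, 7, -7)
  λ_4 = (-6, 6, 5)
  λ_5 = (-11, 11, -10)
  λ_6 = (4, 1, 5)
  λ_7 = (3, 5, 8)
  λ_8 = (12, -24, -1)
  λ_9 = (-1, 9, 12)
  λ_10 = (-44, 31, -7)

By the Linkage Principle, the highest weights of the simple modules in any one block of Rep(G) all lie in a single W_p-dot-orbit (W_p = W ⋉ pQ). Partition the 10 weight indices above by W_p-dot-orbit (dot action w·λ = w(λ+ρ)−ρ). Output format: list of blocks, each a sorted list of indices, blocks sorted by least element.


Dynkin diagram of C (from the 4 off-diagonal −1 entries): A_3.

Folding the 10 weights λ_j+ρ into Ā_19 (reps in the given 3-coord order):

    λ_1 → (4, 6, 9)
    λ_2 → (4, 6, 9)
    λ_3 → (5, 2, 6)
    λ_4 → (5, 2, 6)
    λ_5 → (3, 7, 2)
    λ_6 → (5, 2, 6)
    λ_7 → (4, 6, 9)
    λ_8 → (4, 6, 9)
    λ_9 → (4, 6, 9)
    λ_10 → (5, 2, 6)

Grouping the 10 weights by Ā_19-representative: 3 linkage classes.

[[1, 2, 7, 8, 9], [3, 4, 6, 10], [5]]


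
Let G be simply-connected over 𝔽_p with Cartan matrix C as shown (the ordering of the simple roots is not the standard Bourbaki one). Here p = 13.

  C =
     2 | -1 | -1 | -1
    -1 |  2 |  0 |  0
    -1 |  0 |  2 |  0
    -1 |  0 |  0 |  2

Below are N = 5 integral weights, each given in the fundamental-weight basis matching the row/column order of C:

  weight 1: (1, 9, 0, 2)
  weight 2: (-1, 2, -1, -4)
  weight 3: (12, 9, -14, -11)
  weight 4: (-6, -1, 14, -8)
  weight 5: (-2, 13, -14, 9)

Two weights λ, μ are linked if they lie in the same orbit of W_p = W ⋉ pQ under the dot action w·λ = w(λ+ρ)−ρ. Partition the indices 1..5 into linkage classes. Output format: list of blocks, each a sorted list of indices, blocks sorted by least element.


Root system D_4: the 4×4 matrix C matches after relabeling.

W_13-reps of the 5 weights in Ā_13 (same 4-coord order as C):

  λ_1+ρ ↦ (1, 7, 2, 0);  λ_2+ρ ↦ (0, 0, 3, 0);  λ_3+ρ ↦ (0, 0, 3, 0);  λ_4+ρ ↦ (1, 7, 2, 0);  λ_5+ρ ↦ (0, 1, 0, 3)

Partition of {1..5} into 3 W_13-dot-orbits:

[[1, 4], [2, 3], [5]]


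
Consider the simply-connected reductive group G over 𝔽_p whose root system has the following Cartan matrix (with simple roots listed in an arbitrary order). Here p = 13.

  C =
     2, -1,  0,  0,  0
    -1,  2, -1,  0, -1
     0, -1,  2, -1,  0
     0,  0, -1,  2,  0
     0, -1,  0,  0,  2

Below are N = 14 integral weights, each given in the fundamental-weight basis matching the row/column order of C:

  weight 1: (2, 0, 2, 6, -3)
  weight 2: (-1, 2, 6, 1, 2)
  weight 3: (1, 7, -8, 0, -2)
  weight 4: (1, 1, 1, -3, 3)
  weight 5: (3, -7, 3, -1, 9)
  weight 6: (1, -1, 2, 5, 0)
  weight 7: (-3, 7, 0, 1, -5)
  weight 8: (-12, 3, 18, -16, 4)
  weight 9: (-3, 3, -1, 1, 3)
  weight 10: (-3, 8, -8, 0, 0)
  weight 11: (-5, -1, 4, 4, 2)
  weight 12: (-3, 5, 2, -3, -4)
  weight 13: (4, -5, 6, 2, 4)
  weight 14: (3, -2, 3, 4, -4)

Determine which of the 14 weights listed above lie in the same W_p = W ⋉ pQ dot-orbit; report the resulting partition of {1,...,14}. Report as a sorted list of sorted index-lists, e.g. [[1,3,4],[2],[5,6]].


Root system D_5: the 5×5 matrix C matches after relabeling.

Each λ_j+ρ reduced to Ā_13; 5-tuples below use C's row order:

  λ_1+ρ ↦ (2, 0, 1, 6, 1);  λ_2+ρ ↦ (2, 0, 0, 3, 1);  λ_3+ρ ↦ (2, 0, 1, 6, 1);  λ_4+ρ ↦ (2, 2, 0, 2, 4);  λ_5+ρ ↦ (2, 2, 0, 2, 4);  λ_6+ρ ↦ (2, 0, 1, 6, 1);  λ_7+ρ ↦ (2, 2, 0, 2, 4);  λ_8+ρ ↦ (2, 2, 0, 2, 4);  λ_9+ρ ↦ (2, 2, 0, 2, 4);  λ_10+ρ ↦ (2, 0, 1, 6, 1);  λ_11+ρ ↦ (0, 3, 0, 5, 1);  λ_12+ρ ↦ (2, 1, 1, 2, 3);  λ_13+ρ ↦ (1, 1, 3, 0, 1);  λ_14+ρ ↦ (0, 3, 0, 5, 1)

Partition of {1..14} into 6 W_13-dot-orbits:

[[1, 3, 6, 10], [2], [4, 5, 7, 8, 9], [11, 14], [12], [13]]


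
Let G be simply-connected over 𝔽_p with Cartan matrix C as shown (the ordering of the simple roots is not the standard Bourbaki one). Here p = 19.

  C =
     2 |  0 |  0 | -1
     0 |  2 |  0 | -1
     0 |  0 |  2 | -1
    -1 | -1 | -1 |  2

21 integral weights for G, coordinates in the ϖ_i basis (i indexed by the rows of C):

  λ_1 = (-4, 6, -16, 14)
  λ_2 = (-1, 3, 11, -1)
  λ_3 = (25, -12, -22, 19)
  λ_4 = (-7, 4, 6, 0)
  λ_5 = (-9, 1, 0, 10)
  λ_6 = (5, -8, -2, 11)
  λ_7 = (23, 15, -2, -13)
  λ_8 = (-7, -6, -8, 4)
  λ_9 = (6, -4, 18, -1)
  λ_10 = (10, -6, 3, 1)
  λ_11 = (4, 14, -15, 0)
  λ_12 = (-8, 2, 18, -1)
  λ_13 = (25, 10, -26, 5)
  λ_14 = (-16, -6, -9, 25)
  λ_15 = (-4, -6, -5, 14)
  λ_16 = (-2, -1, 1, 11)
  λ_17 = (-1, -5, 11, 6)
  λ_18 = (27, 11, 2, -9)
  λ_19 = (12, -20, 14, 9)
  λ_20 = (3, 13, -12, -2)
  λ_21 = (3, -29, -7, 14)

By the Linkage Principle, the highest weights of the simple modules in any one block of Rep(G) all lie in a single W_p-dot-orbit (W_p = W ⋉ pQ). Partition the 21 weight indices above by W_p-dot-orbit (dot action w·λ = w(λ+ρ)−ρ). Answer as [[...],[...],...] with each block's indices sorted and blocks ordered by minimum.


Dynkin diagram of C (from the 6 off-diagonal −1 entries): D_4.

Folding the 21 weights λ_j+ρ into Ā_19 (reps in the given 4-coord order):

    λ_1 → (0, 4, 12, 0)
    λ_2 → (0, 4, 12, 0)
    λ_3 → (6, 7, 1, 1)
    λ_4 → (1, 0, 2, 5)
    λ_5 → (8, 2, 1, 3)
    λ_6 → (6, 7, 1, 1)
    λ_7 → (3, 5, 4, 3)
    λ_8 → (1, 0, 2, 5)
    λ_9 → (0, 4, 12, 0)
    λ_10 → (8, 2, 1, 3)
    λ_11 → (8, 2, 1, 3)
    λ_12 → (0, 4, 12, 0)
    λ_13 → (1, 0, 2, 5)
    λ_14 → (8, 2, 1, 3)
    λ_15 → (3, 5, 4, 3)
    λ_16 → (1, 0, 2, 5)
    λ_17 → (0, 4, 12, 0)
    λ_18 → (3, 5, 4, 3)
    λ_19 → (6, 0, 4, 0)
    λ_20 → (8, 2, 1, 3)
    λ_21 → (6, 0, 4, 0)

These 21 weights hit 6 W_19-dot-orbits; sizes (5, 2, 4, 5, 3, 2):

[[1, 2, 9, 12, 17], [3, 6], [4, 8, 13, 16], [5, 10, 11, 14, 20], [7, 15, 18], [19, 21]]
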